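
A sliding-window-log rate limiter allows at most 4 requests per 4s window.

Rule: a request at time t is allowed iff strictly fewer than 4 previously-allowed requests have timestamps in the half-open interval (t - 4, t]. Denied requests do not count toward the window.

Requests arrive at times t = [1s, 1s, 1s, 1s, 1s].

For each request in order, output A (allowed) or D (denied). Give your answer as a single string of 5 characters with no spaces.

Tracking allowed requests in the window:
  req#1 t=1s: ALLOW
  req#2 t=1s: ALLOW
  req#3 t=1s: ALLOW
  req#4 t=1s: ALLOW
  req#5 t=1s: DENY

Answer: AAAAD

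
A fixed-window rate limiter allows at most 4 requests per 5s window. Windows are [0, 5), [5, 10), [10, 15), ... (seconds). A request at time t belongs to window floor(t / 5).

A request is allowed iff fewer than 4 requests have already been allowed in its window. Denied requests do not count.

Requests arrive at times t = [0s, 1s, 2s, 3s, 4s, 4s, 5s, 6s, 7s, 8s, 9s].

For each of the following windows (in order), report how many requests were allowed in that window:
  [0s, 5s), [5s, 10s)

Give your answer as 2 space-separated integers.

Answer: 4 4

Derivation:
Processing requests:
  req#1 t=0s (window 0): ALLOW
  req#2 t=1s (window 0): ALLOW
  req#3 t=2s (window 0): ALLOW
  req#4 t=3s (window 0): ALLOW
  req#5 t=4s (window 0): DENY
  req#6 t=4s (window 0): DENY
  req#7 t=5s (window 1): ALLOW
  req#8 t=6s (window 1): ALLOW
  req#9 t=7s (window 1): ALLOW
  req#10 t=8s (window 1): ALLOW
  req#11 t=9s (window 1): DENY

Allowed counts by window: 4 4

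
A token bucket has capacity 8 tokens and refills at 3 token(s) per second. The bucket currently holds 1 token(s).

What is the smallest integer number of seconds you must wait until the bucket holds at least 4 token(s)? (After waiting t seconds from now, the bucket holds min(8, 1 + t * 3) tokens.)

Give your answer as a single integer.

Answer: 1

Derivation:
Need 1 + t * 3 >= 4, so t >= 3/3.
Smallest integer t = ceil(3/3) = 1.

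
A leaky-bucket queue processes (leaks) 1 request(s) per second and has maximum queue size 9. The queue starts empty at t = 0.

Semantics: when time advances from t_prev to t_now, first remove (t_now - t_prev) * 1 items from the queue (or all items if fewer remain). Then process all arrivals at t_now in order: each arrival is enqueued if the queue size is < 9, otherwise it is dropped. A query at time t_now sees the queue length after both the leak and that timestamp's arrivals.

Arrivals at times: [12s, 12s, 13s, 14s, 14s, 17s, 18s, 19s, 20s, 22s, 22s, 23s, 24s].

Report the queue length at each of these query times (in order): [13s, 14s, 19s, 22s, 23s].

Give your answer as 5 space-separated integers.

Answer: 2 3 1 2 2

Derivation:
Queue lengths at query times:
  query t=13s: backlog = 2
  query t=14s: backlog = 3
  query t=19s: backlog = 1
  query t=22s: backlog = 2
  query t=23s: backlog = 2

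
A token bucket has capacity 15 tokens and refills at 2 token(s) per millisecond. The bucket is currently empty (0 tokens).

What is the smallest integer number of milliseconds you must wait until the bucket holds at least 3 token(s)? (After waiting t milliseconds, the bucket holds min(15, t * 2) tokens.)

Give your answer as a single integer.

Need t * 2 >= 3, so t >= 3/2.
Smallest integer t = ceil(3/2) = 2.

Answer: 2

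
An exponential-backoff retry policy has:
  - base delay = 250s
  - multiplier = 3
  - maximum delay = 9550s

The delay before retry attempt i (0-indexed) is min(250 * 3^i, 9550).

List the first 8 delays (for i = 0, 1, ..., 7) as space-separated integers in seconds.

Computing each delay:
  i=0: min(250*3^0, 9550) = 250
  i=1: min(250*3^1, 9550) = 750
  i=2: min(250*3^2, 9550) = 2250
  i=3: min(250*3^3, 9550) = 6750
  i=4: min(250*3^4, 9550) = 9550
  i=5: min(250*3^5, 9550) = 9550
  i=6: min(250*3^6, 9550) = 9550
  i=7: min(250*3^7, 9550) = 9550

Answer: 250 750 2250 6750 9550 9550 9550 9550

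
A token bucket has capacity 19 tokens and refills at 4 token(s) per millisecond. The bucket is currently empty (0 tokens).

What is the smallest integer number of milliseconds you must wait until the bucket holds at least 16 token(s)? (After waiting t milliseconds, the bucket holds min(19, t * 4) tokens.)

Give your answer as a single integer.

Answer: 4

Derivation:
Need t * 4 >= 16, so t >= 16/4.
Smallest integer t = ceil(16/4) = 4.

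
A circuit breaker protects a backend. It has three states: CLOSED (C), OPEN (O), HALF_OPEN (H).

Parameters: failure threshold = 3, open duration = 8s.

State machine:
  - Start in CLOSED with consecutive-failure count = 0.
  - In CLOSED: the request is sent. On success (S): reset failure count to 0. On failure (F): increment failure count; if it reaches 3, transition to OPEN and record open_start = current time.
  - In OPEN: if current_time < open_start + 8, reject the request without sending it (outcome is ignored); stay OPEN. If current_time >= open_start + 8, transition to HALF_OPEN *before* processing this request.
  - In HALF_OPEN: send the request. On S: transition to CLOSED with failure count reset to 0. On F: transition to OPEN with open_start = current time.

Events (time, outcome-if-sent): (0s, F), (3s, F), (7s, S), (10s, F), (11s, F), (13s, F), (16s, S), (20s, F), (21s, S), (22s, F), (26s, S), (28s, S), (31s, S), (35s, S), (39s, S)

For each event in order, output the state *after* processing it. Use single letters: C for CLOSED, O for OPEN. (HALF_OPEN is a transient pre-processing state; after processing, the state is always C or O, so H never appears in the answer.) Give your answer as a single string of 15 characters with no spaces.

Answer: CCCCCOOOCCCCCCC

Derivation:
State after each event:
  event#1 t=0s outcome=F: state=CLOSED
  event#2 t=3s outcome=F: state=CLOSED
  event#3 t=7s outcome=S: state=CLOSED
  event#4 t=10s outcome=F: state=CLOSED
  event#5 t=11s outcome=F: state=CLOSED
  event#6 t=13s outcome=F: state=OPEN
  event#7 t=16s outcome=S: state=OPEN
  event#8 t=20s outcome=F: state=OPEN
  event#9 t=21s outcome=S: state=CLOSED
  event#10 t=22s outcome=F: state=CLOSED
  event#11 t=26s outcome=S: state=CLOSED
  event#12 t=28s outcome=S: state=CLOSED
  event#13 t=31s outcome=S: state=CLOSED
  event#14 t=35s outcome=S: state=CLOSED
  event#15 t=39s outcome=S: state=CLOSED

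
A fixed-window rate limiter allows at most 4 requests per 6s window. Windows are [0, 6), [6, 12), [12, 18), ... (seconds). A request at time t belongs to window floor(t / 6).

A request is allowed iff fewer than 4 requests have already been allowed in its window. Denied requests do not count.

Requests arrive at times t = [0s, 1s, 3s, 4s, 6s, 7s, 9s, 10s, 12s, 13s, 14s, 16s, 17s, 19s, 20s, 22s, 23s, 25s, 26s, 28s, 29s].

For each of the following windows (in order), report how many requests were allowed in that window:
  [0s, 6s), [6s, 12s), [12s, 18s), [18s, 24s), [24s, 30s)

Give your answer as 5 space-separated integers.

Answer: 4 4 4 4 4

Derivation:
Processing requests:
  req#1 t=0s (window 0): ALLOW
  req#2 t=1s (window 0): ALLOW
  req#3 t=3s (window 0): ALLOW
  req#4 t=4s (window 0): ALLOW
  req#5 t=6s (window 1): ALLOW
  req#6 t=7s (window 1): ALLOW
  req#7 t=9s (window 1): ALLOW
  req#8 t=10s (window 1): ALLOW
  req#9 t=12s (window 2): ALLOW
  req#10 t=13s (window 2): ALLOW
  req#11 t=14s (window 2): ALLOW
  req#12 t=16s (window 2): ALLOW
  req#13 t=17s (window 2): DENY
  req#14 t=19s (window 3): ALLOW
  req#15 t=20s (window 3): ALLOW
  req#16 t=22s (window 3): ALLOW
  req#17 t=23s (window 3): ALLOW
  req#18 t=25s (window 4): ALLOW
  req#19 t=26s (window 4): ALLOW
  req#20 t=28s (window 4): ALLOW
  req#21 t=29s (window 4): ALLOW

Allowed counts by window: 4 4 4 4 4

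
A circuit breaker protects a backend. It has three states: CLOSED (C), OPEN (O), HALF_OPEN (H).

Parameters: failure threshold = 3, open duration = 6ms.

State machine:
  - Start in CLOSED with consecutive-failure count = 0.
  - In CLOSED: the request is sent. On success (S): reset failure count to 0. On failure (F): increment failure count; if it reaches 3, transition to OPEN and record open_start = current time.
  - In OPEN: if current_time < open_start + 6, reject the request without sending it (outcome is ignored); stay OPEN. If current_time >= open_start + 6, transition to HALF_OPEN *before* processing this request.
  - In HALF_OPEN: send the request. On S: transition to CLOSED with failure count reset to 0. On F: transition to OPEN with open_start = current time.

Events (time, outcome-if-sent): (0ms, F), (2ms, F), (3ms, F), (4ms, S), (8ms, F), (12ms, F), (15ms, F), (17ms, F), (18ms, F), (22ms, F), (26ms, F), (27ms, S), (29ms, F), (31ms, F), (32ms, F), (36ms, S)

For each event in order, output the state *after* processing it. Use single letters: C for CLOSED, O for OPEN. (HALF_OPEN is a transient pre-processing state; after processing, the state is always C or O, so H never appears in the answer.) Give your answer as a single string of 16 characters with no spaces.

Answer: CCOOOOOOOOOOOOOO

Derivation:
State after each event:
  event#1 t=0ms outcome=F: state=CLOSED
  event#2 t=2ms outcome=F: state=CLOSED
  event#3 t=3ms outcome=F: state=OPEN
  event#4 t=4ms outcome=S: state=OPEN
  event#5 t=8ms outcome=F: state=OPEN
  event#6 t=12ms outcome=F: state=OPEN
  event#7 t=15ms outcome=F: state=OPEN
  event#8 t=17ms outcome=F: state=OPEN
  event#9 t=18ms outcome=F: state=OPEN
  event#10 t=22ms outcome=F: state=OPEN
  event#11 t=26ms outcome=F: state=OPEN
  event#12 t=27ms outcome=S: state=OPEN
  event#13 t=29ms outcome=F: state=OPEN
  event#14 t=31ms outcome=F: state=OPEN
  event#15 t=32ms outcome=F: state=OPEN
  event#16 t=36ms outcome=S: state=OPEN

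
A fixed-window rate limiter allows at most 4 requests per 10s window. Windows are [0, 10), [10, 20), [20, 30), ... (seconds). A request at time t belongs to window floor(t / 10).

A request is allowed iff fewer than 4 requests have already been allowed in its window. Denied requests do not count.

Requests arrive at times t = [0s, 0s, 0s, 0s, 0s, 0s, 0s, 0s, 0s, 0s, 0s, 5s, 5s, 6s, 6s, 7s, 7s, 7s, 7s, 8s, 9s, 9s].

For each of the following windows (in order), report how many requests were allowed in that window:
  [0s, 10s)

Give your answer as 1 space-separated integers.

Processing requests:
  req#1 t=0s (window 0): ALLOW
  req#2 t=0s (window 0): ALLOW
  req#3 t=0s (window 0): ALLOW
  req#4 t=0s (window 0): ALLOW
  req#5 t=0s (window 0): DENY
  req#6 t=0s (window 0): DENY
  req#7 t=0s (window 0): DENY
  req#8 t=0s (window 0): DENY
  req#9 t=0s (window 0): DENY
  req#10 t=0s (window 0): DENY
  req#11 t=0s (window 0): DENY
  req#12 t=5s (window 0): DENY
  req#13 t=5s (window 0): DENY
  req#14 t=6s (window 0): DENY
  req#15 t=6s (window 0): DENY
  req#16 t=7s (window 0): DENY
  req#17 t=7s (window 0): DENY
  req#18 t=7s (window 0): DENY
  req#19 t=7s (window 0): DENY
  req#20 t=8s (window 0): DENY
  req#21 t=9s (window 0): DENY
  req#22 t=9s (window 0): DENY

Allowed counts by window: 4

Answer: 4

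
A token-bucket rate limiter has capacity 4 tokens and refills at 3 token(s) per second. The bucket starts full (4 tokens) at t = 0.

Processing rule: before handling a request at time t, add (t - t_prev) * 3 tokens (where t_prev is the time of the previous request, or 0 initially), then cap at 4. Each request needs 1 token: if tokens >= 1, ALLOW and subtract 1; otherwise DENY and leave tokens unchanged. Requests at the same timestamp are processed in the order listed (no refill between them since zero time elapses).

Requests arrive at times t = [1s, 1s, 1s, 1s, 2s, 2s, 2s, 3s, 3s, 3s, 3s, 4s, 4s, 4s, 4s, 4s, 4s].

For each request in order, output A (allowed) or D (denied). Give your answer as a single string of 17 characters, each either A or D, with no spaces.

Simulating step by step:
  req#1 t=1s: ALLOW
  req#2 t=1s: ALLOW
  req#3 t=1s: ALLOW
  req#4 t=1s: ALLOW
  req#5 t=2s: ALLOW
  req#6 t=2s: ALLOW
  req#7 t=2s: ALLOW
  req#8 t=3s: ALLOW
  req#9 t=3s: ALLOW
  req#10 t=3s: ALLOW
  req#11 t=3s: DENY
  req#12 t=4s: ALLOW
  req#13 t=4s: ALLOW
  req#14 t=4s: ALLOW
  req#15 t=4s: DENY
  req#16 t=4s: DENY
  req#17 t=4s: DENY

Answer: AAAAAAAAAADAAADDD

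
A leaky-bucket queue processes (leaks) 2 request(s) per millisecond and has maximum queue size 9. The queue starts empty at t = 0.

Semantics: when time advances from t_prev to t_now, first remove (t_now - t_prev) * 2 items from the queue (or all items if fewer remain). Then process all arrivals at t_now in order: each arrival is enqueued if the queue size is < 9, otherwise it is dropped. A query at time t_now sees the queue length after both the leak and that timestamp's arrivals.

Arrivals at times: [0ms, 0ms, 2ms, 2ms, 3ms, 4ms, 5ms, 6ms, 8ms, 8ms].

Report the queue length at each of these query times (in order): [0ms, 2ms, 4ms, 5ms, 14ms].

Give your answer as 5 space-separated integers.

Answer: 2 2 1 1 0

Derivation:
Queue lengths at query times:
  query t=0ms: backlog = 2
  query t=2ms: backlog = 2
  query t=4ms: backlog = 1
  query t=5ms: backlog = 1
  query t=14ms: backlog = 0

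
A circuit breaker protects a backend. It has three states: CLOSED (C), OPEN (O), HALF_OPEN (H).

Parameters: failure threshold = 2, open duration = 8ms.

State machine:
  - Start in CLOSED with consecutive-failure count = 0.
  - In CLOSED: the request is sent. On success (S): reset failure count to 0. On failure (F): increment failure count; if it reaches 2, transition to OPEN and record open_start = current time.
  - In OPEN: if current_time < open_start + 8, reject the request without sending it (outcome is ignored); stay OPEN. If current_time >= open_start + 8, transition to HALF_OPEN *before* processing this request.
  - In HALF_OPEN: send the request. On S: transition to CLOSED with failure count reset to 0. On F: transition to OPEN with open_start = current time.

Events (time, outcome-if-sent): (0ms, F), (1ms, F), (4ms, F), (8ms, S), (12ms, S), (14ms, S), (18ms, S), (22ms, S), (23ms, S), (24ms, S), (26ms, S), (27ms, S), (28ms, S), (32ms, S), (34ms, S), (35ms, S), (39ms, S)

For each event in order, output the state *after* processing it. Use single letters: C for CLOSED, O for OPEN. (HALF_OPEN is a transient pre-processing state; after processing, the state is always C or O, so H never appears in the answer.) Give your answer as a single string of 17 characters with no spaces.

Answer: COOOCCCCCCCCCCCCC

Derivation:
State after each event:
  event#1 t=0ms outcome=F: state=CLOSED
  event#2 t=1ms outcome=F: state=OPEN
  event#3 t=4ms outcome=F: state=OPEN
  event#4 t=8ms outcome=S: state=OPEN
  event#5 t=12ms outcome=S: state=CLOSED
  event#6 t=14ms outcome=S: state=CLOSED
  event#7 t=18ms outcome=S: state=CLOSED
  event#8 t=22ms outcome=S: state=CLOSED
  event#9 t=23ms outcome=S: state=CLOSED
  event#10 t=24ms outcome=S: state=CLOSED
  event#11 t=26ms outcome=S: state=CLOSED
  event#12 t=27ms outcome=S: state=CLOSED
  event#13 t=28ms outcome=S: state=CLOSED
  event#14 t=32ms outcome=S: state=CLOSED
  event#15 t=34ms outcome=S: state=CLOSED
  event#16 t=35ms outcome=S: state=CLOSED
  event#17 t=39ms outcome=S: state=CLOSED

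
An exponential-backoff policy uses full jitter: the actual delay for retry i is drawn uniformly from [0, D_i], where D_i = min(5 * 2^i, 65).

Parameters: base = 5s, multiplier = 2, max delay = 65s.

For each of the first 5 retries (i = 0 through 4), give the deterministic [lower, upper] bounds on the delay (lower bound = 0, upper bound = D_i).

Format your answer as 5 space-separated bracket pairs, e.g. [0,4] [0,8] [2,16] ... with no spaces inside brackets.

Computing bounds per retry:
  i=0: D_i=min(5*2^0,65)=5, bounds=[0,5]
  i=1: D_i=min(5*2^1,65)=10, bounds=[0,10]
  i=2: D_i=min(5*2^2,65)=20, bounds=[0,20]
  i=3: D_i=min(5*2^3,65)=40, bounds=[0,40]
  i=4: D_i=min(5*2^4,65)=65, bounds=[0,65]

Answer: [0,5] [0,10] [0,20] [0,40] [0,65]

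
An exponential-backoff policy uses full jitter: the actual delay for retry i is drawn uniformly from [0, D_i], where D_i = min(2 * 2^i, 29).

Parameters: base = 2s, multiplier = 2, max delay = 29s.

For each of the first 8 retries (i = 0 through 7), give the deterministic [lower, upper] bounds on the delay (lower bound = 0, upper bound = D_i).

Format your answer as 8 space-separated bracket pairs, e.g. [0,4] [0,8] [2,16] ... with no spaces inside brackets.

Computing bounds per retry:
  i=0: D_i=min(2*2^0,29)=2, bounds=[0,2]
  i=1: D_i=min(2*2^1,29)=4, bounds=[0,4]
  i=2: D_i=min(2*2^2,29)=8, bounds=[0,8]
  i=3: D_i=min(2*2^3,29)=16, bounds=[0,16]
  i=4: D_i=min(2*2^4,29)=29, bounds=[0,29]
  i=5: D_i=min(2*2^5,29)=29, bounds=[0,29]
  i=6: D_i=min(2*2^6,29)=29, bounds=[0,29]
  i=7: D_i=min(2*2^7,29)=29, bounds=[0,29]

Answer: [0,2] [0,4] [0,8] [0,16] [0,29] [0,29] [0,29] [0,29]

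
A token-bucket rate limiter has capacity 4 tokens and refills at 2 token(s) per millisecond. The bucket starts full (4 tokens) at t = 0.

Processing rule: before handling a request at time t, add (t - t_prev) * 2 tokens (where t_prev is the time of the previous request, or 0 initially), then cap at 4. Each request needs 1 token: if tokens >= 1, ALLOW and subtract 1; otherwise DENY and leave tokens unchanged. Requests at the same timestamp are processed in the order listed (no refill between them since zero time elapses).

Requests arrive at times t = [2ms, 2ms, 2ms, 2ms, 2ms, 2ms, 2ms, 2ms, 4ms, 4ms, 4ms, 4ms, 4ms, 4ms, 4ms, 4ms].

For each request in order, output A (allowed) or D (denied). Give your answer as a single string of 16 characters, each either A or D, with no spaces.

Simulating step by step:
  req#1 t=2ms: ALLOW
  req#2 t=2ms: ALLOW
  req#3 t=2ms: ALLOW
  req#4 t=2ms: ALLOW
  req#5 t=2ms: DENY
  req#6 t=2ms: DENY
  req#7 t=2ms: DENY
  req#8 t=2ms: DENY
  req#9 t=4ms: ALLOW
  req#10 t=4ms: ALLOW
  req#11 t=4ms: ALLOW
  req#12 t=4ms: ALLOW
  req#13 t=4ms: DENY
  req#14 t=4ms: DENY
  req#15 t=4ms: DENY
  req#16 t=4ms: DENY

Answer: AAAADDDDAAAADDDD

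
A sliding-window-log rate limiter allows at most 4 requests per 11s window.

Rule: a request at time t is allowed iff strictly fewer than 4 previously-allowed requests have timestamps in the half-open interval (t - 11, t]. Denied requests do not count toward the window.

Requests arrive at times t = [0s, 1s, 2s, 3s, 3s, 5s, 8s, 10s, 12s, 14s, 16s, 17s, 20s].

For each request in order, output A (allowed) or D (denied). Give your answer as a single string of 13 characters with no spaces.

Tracking allowed requests in the window:
  req#1 t=0s: ALLOW
  req#2 t=1s: ALLOW
  req#3 t=2s: ALLOW
  req#4 t=3s: ALLOW
  req#5 t=3s: DENY
  req#6 t=5s: DENY
  req#7 t=8s: DENY
  req#8 t=10s: DENY
  req#9 t=12s: ALLOW
  req#10 t=14s: ALLOW
  req#11 t=16s: ALLOW
  req#12 t=17s: ALLOW
  req#13 t=20s: DENY

Answer: AAAADDDDAAAAD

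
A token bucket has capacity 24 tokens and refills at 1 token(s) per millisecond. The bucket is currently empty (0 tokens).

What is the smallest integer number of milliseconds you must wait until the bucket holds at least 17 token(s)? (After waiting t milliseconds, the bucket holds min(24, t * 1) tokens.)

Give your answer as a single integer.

Answer: 17

Derivation:
Need t * 1 >= 17, so t >= 17/1.
Smallest integer t = ceil(17/1) = 17.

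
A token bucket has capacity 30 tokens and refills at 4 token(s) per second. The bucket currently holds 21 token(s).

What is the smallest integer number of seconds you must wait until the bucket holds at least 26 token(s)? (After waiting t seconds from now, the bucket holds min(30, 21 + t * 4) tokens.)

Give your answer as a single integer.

Need 21 + t * 4 >= 26, so t >= 5/4.
Smallest integer t = ceil(5/4) = 2.

Answer: 2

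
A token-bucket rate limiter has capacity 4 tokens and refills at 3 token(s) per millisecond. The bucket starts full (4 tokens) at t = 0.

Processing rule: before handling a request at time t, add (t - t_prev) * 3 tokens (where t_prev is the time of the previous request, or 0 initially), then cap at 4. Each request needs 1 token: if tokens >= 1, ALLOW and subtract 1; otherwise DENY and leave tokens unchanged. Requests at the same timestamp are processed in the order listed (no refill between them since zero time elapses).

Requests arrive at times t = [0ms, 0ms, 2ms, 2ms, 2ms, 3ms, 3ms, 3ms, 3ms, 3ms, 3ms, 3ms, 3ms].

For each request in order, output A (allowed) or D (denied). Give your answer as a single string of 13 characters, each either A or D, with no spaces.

Simulating step by step:
  req#1 t=0ms: ALLOW
  req#2 t=0ms: ALLOW
  req#3 t=2ms: ALLOW
  req#4 t=2ms: ALLOW
  req#5 t=2ms: ALLOW
  req#6 t=3ms: ALLOW
  req#7 t=3ms: ALLOW
  req#8 t=3ms: ALLOW
  req#9 t=3ms: ALLOW
  req#10 t=3ms: DENY
  req#11 t=3ms: DENY
  req#12 t=3ms: DENY
  req#13 t=3ms: DENY

Answer: AAAAAAAAADDDD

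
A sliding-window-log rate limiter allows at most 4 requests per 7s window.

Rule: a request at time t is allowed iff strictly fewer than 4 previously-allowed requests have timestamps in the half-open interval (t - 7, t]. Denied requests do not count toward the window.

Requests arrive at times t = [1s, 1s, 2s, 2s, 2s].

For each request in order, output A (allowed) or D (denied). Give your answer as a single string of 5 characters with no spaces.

Answer: AAAAD

Derivation:
Tracking allowed requests in the window:
  req#1 t=1s: ALLOW
  req#2 t=1s: ALLOW
  req#3 t=2s: ALLOW
  req#4 t=2s: ALLOW
  req#5 t=2s: DENY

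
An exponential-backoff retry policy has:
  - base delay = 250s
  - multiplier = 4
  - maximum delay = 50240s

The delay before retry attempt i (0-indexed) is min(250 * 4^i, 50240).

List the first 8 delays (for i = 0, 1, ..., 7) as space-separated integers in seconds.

Computing each delay:
  i=0: min(250*4^0, 50240) = 250
  i=1: min(250*4^1, 50240) = 1000
  i=2: min(250*4^2, 50240) = 4000
  i=3: min(250*4^3, 50240) = 16000
  i=4: min(250*4^4, 50240) = 50240
  i=5: min(250*4^5, 50240) = 50240
  i=6: min(250*4^6, 50240) = 50240
  i=7: min(250*4^7, 50240) = 50240

Answer: 250 1000 4000 16000 50240 50240 50240 50240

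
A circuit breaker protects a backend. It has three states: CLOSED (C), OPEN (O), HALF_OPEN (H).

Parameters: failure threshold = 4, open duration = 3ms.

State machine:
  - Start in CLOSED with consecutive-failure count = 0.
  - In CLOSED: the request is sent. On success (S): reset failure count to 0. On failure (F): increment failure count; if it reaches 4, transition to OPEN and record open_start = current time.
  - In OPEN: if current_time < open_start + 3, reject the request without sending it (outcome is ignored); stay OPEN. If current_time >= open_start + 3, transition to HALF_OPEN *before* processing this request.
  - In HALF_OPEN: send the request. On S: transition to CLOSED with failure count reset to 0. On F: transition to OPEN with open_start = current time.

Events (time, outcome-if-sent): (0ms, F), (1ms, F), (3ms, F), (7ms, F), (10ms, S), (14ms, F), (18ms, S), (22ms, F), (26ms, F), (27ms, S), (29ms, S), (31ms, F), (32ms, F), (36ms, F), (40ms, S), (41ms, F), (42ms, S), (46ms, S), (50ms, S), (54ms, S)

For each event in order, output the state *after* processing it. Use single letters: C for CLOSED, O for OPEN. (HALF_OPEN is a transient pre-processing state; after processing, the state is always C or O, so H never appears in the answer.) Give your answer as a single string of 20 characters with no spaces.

State after each event:
  event#1 t=0ms outcome=F: state=CLOSED
  event#2 t=1ms outcome=F: state=CLOSED
  event#3 t=3ms outcome=F: state=CLOSED
  event#4 t=7ms outcome=F: state=OPEN
  event#5 t=10ms outcome=S: state=CLOSED
  event#6 t=14ms outcome=F: state=CLOSED
  event#7 t=18ms outcome=S: state=CLOSED
  event#8 t=22ms outcome=F: state=CLOSED
  event#9 t=26ms outcome=F: state=CLOSED
  event#10 t=27ms outcome=S: state=CLOSED
  event#11 t=29ms outcome=S: state=CLOSED
  event#12 t=31ms outcome=F: state=CLOSED
  event#13 t=32ms outcome=F: state=CLOSED
  event#14 t=36ms outcome=F: state=CLOSED
  event#15 t=40ms outcome=S: state=CLOSED
  event#16 t=41ms outcome=F: state=CLOSED
  event#17 t=42ms outcome=S: state=CLOSED
  event#18 t=46ms outcome=S: state=CLOSED
  event#19 t=50ms outcome=S: state=CLOSED
  event#20 t=54ms outcome=S: state=CLOSED

Answer: CCCOCCCCCCCCCCCCCCCC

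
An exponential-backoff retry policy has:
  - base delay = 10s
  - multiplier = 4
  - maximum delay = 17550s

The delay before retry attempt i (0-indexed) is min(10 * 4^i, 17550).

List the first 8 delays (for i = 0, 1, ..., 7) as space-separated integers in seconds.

Answer: 10 40 160 640 2560 10240 17550 17550

Derivation:
Computing each delay:
  i=0: min(10*4^0, 17550) = 10
  i=1: min(10*4^1, 17550) = 40
  i=2: min(10*4^2, 17550) = 160
  i=3: min(10*4^3, 17550) = 640
  i=4: min(10*4^4, 17550) = 2560
  i=5: min(10*4^5, 17550) = 10240
  i=6: min(10*4^6, 17550) = 17550
  i=7: min(10*4^7, 17550) = 17550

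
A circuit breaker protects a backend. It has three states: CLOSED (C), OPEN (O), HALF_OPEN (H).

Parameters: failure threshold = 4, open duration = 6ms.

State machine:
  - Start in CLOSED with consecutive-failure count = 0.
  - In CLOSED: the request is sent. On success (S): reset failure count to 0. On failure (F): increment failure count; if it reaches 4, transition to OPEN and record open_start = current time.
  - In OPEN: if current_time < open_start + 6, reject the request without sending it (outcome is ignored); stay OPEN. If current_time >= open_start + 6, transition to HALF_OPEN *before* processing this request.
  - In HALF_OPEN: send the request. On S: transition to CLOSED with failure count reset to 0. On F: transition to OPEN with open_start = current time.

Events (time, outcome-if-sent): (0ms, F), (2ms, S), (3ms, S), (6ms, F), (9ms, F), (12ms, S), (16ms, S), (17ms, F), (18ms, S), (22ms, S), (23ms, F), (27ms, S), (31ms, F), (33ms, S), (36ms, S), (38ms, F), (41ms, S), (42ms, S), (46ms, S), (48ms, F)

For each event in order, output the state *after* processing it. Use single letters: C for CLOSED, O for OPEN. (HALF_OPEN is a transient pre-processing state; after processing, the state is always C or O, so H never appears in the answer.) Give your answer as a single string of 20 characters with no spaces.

State after each event:
  event#1 t=0ms outcome=F: state=CLOSED
  event#2 t=2ms outcome=S: state=CLOSED
  event#3 t=3ms outcome=S: state=CLOSED
  event#4 t=6ms outcome=F: state=CLOSED
  event#5 t=9ms outcome=F: state=CLOSED
  event#6 t=12ms outcome=S: state=CLOSED
  event#7 t=16ms outcome=S: state=CLOSED
  event#8 t=17ms outcome=F: state=CLOSED
  event#9 t=18ms outcome=S: state=CLOSED
  event#10 t=22ms outcome=S: state=CLOSED
  event#11 t=23ms outcome=F: state=CLOSED
  event#12 t=27ms outcome=S: state=CLOSED
  event#13 t=31ms outcome=F: state=CLOSED
  event#14 t=33ms outcome=S: state=CLOSED
  event#15 t=36ms outcome=S: state=CLOSED
  event#16 t=38ms outcome=F: state=CLOSED
  event#17 t=41ms outcome=S: state=CLOSED
  event#18 t=42ms outcome=S: state=CLOSED
  event#19 t=46ms outcome=S: state=CLOSED
  event#20 t=48ms outcome=F: state=CLOSED

Answer: CCCCCCCCCCCCCCCCCCCC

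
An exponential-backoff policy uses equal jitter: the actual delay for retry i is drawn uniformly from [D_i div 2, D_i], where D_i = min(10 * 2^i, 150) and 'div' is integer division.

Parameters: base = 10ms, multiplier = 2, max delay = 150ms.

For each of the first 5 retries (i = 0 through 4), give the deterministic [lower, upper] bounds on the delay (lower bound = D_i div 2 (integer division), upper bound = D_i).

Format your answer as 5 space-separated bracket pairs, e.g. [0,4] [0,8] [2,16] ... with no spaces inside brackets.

Computing bounds per retry:
  i=0: D_i=min(10*2^0,150)=10, bounds=[5,10]
  i=1: D_i=min(10*2^1,150)=20, bounds=[10,20]
  i=2: D_i=min(10*2^2,150)=40, bounds=[20,40]
  i=3: D_i=min(10*2^3,150)=80, bounds=[40,80]
  i=4: D_i=min(10*2^4,150)=150, bounds=[75,150]

Answer: [5,10] [10,20] [20,40] [40,80] [75,150]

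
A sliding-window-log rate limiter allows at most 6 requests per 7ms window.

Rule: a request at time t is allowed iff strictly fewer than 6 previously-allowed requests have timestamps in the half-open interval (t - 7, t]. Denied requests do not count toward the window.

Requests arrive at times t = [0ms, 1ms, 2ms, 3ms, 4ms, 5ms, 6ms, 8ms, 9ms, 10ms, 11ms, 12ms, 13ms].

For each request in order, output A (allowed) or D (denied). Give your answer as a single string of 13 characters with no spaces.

Answer: AAAAAADAAAAAA

Derivation:
Tracking allowed requests in the window:
  req#1 t=0ms: ALLOW
  req#2 t=1ms: ALLOW
  req#3 t=2ms: ALLOW
  req#4 t=3ms: ALLOW
  req#5 t=4ms: ALLOW
  req#6 t=5ms: ALLOW
  req#7 t=6ms: DENY
  req#8 t=8ms: ALLOW
  req#9 t=9ms: ALLOW
  req#10 t=10ms: ALLOW
  req#11 t=11ms: ALLOW
  req#12 t=12ms: ALLOW
  req#13 t=13ms: ALLOW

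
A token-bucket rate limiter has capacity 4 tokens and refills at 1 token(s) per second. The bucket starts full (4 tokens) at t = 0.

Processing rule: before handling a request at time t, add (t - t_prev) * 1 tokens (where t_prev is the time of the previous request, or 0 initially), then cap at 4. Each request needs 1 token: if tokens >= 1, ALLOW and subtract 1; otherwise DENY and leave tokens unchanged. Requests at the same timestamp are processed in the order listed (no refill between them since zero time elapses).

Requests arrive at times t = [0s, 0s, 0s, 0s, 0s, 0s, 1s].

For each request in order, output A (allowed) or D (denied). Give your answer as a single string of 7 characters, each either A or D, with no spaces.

Answer: AAAADDA

Derivation:
Simulating step by step:
  req#1 t=0s: ALLOW
  req#2 t=0s: ALLOW
  req#3 t=0s: ALLOW
  req#4 t=0s: ALLOW
  req#5 t=0s: DENY
  req#6 t=0s: DENY
  req#7 t=1s: ALLOW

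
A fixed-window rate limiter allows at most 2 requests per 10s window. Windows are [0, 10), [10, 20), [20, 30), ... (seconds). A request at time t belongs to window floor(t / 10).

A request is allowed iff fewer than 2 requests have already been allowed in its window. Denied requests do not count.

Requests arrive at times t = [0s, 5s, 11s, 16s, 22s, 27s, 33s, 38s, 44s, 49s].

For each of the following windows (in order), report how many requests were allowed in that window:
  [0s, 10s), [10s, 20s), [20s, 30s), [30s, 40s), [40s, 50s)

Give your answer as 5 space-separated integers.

Processing requests:
  req#1 t=0s (window 0): ALLOW
  req#2 t=5s (window 0): ALLOW
  req#3 t=11s (window 1): ALLOW
  req#4 t=16s (window 1): ALLOW
  req#5 t=22s (window 2): ALLOW
  req#6 t=27s (window 2): ALLOW
  req#7 t=33s (window 3): ALLOW
  req#8 t=38s (window 3): ALLOW
  req#9 t=44s (window 4): ALLOW
  req#10 t=49s (window 4): ALLOW

Allowed counts by window: 2 2 2 2 2

Answer: 2 2 2 2 2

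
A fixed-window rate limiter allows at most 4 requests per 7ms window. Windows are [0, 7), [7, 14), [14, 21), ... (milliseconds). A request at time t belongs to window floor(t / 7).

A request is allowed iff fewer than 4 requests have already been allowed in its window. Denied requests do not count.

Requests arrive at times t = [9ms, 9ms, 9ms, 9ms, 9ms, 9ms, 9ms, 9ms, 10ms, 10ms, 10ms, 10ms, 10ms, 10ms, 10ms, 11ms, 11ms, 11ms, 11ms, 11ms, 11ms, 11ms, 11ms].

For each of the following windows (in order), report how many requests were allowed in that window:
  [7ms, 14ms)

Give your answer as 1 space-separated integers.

Processing requests:
  req#1 t=9ms (window 1): ALLOW
  req#2 t=9ms (window 1): ALLOW
  req#3 t=9ms (window 1): ALLOW
  req#4 t=9ms (window 1): ALLOW
  req#5 t=9ms (window 1): DENY
  req#6 t=9ms (window 1): DENY
  req#7 t=9ms (window 1): DENY
  req#8 t=9ms (window 1): DENY
  req#9 t=10ms (window 1): DENY
  req#10 t=10ms (window 1): DENY
  req#11 t=10ms (window 1): DENY
  req#12 t=10ms (window 1): DENY
  req#13 t=10ms (window 1): DENY
  req#14 t=10ms (window 1): DENY
  req#15 t=10ms (window 1): DENY
  req#16 t=11ms (window 1): DENY
  req#17 t=11ms (window 1): DENY
  req#18 t=11ms (window 1): DENY
  req#19 t=11ms (window 1): DENY
  req#20 t=11ms (window 1): DENY
  req#21 t=11ms (window 1): DENY
  req#22 t=11ms (window 1): DENY
  req#23 t=11ms (window 1): DENY

Allowed counts by window: 4

Answer: 4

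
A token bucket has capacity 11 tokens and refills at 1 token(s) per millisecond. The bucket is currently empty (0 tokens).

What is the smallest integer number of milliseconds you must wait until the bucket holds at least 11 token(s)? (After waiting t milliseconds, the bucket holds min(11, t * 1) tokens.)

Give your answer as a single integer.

Need t * 1 >= 11, so t >= 11/1.
Smallest integer t = ceil(11/1) = 11.

Answer: 11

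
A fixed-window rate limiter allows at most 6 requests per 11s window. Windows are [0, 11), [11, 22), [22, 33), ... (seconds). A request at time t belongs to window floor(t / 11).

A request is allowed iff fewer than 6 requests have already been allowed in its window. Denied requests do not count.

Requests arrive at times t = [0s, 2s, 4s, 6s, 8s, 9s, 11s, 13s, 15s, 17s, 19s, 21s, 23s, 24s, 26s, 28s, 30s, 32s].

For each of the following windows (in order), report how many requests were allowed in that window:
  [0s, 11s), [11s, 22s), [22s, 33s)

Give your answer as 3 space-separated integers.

Processing requests:
  req#1 t=0s (window 0): ALLOW
  req#2 t=2s (window 0): ALLOW
  req#3 t=4s (window 0): ALLOW
  req#4 t=6s (window 0): ALLOW
  req#5 t=8s (window 0): ALLOW
  req#6 t=9s (window 0): ALLOW
  req#7 t=11s (window 1): ALLOW
  req#8 t=13s (window 1): ALLOW
  req#9 t=15s (window 1): ALLOW
  req#10 t=17s (window 1): ALLOW
  req#11 t=19s (window 1): ALLOW
  req#12 t=21s (window 1): ALLOW
  req#13 t=23s (window 2): ALLOW
  req#14 t=24s (window 2): ALLOW
  req#15 t=26s (window 2): ALLOW
  req#16 t=28s (window 2): ALLOW
  req#17 t=30s (window 2): ALLOW
  req#18 t=32s (window 2): ALLOW

Allowed counts by window: 6 6 6

Answer: 6 6 6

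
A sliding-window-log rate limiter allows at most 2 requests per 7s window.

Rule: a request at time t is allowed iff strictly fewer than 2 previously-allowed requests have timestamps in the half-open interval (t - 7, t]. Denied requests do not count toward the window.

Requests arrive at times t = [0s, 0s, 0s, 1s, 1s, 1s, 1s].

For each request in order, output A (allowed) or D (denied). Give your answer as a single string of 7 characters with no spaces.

Answer: AADDDDD

Derivation:
Tracking allowed requests in the window:
  req#1 t=0s: ALLOW
  req#2 t=0s: ALLOW
  req#3 t=0s: DENY
  req#4 t=1s: DENY
  req#5 t=1s: DENY
  req#6 t=1s: DENY
  req#7 t=1s: DENY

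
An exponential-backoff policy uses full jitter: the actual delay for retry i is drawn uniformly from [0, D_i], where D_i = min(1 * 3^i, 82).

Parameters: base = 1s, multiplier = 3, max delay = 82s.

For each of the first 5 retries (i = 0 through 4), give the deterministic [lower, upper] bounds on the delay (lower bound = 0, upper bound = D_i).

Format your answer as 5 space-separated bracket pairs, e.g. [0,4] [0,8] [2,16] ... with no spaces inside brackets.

Answer: [0,1] [0,3] [0,9] [0,27] [0,81]

Derivation:
Computing bounds per retry:
  i=0: D_i=min(1*3^0,82)=1, bounds=[0,1]
  i=1: D_i=min(1*3^1,82)=3, bounds=[0,3]
  i=2: D_i=min(1*3^2,82)=9, bounds=[0,9]
  i=3: D_i=min(1*3^3,82)=27, bounds=[0,27]
  i=4: D_i=min(1*3^4,82)=81, bounds=[0,81]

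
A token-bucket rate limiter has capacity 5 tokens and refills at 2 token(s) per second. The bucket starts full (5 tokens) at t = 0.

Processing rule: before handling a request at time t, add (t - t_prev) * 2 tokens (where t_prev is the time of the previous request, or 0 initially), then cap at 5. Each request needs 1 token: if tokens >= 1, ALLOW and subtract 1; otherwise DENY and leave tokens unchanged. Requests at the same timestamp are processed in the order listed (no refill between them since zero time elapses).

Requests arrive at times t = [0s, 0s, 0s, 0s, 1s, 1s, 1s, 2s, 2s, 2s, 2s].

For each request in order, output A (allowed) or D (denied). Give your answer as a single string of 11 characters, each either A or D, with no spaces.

Answer: AAAAAAAAADD

Derivation:
Simulating step by step:
  req#1 t=0s: ALLOW
  req#2 t=0s: ALLOW
  req#3 t=0s: ALLOW
  req#4 t=0s: ALLOW
  req#5 t=1s: ALLOW
  req#6 t=1s: ALLOW
  req#7 t=1s: ALLOW
  req#8 t=2s: ALLOW
  req#9 t=2s: ALLOW
  req#10 t=2s: DENY
  req#11 t=2s: DENY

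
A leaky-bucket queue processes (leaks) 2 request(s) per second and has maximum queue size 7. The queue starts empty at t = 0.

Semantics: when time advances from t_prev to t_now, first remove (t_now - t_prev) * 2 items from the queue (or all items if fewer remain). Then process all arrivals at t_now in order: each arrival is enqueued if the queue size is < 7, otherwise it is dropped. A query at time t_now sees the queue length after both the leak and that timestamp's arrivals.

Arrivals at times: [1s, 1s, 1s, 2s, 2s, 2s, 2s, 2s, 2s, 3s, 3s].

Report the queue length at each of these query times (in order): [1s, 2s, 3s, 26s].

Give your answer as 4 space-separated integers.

Answer: 3 7 7 0

Derivation:
Queue lengths at query times:
  query t=1s: backlog = 3
  query t=2s: backlog = 7
  query t=3s: backlog = 7
  query t=26s: backlog = 0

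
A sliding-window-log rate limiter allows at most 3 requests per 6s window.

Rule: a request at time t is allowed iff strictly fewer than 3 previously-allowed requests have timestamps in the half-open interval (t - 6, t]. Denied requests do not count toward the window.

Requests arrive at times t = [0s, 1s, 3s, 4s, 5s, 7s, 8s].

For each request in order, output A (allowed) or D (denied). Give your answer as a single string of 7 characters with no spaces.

Answer: AAADDAA

Derivation:
Tracking allowed requests in the window:
  req#1 t=0s: ALLOW
  req#2 t=1s: ALLOW
  req#3 t=3s: ALLOW
  req#4 t=4s: DENY
  req#5 t=5s: DENY
  req#6 t=7s: ALLOW
  req#7 t=8s: ALLOW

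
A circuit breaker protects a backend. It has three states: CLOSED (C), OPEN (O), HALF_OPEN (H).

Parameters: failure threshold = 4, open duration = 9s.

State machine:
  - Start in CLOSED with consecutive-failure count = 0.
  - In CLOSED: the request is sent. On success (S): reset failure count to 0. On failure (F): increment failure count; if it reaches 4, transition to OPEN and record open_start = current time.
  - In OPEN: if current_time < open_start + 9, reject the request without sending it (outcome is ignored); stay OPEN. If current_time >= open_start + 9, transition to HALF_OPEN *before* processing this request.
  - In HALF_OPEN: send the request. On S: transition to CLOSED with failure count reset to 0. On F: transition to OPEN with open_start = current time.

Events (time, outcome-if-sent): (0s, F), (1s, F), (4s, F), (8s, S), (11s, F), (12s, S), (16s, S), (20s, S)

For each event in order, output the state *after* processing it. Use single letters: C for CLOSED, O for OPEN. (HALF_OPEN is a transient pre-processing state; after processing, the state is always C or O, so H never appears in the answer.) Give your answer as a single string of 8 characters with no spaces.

Answer: CCCCCCCC

Derivation:
State after each event:
  event#1 t=0s outcome=F: state=CLOSED
  event#2 t=1s outcome=F: state=CLOSED
  event#3 t=4s outcome=F: state=CLOSED
  event#4 t=8s outcome=S: state=CLOSED
  event#5 t=11s outcome=F: state=CLOSED
  event#6 t=12s outcome=S: state=CLOSED
  event#7 t=16s outcome=S: state=CLOSED
  event#8 t=20s outcome=S: state=CLOSED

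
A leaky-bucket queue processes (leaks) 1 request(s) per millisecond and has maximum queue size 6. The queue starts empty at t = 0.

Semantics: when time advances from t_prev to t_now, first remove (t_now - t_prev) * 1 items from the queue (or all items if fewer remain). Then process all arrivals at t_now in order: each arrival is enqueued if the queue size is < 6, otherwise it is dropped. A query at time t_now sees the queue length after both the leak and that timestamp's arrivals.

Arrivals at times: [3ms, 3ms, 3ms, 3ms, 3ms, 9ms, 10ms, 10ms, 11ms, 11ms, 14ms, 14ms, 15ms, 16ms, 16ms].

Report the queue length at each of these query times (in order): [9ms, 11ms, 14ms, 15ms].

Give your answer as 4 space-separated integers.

Queue lengths at query times:
  query t=9ms: backlog = 1
  query t=11ms: backlog = 3
  query t=14ms: backlog = 2
  query t=15ms: backlog = 2

Answer: 1 3 2 2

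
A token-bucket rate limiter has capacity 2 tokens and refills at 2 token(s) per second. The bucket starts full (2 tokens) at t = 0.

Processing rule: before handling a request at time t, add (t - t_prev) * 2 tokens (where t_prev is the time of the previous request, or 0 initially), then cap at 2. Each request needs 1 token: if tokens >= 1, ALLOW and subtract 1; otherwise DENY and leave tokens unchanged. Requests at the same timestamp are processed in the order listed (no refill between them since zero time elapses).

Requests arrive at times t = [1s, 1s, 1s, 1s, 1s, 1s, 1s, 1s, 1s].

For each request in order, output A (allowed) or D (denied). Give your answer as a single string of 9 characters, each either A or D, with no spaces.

Simulating step by step:
  req#1 t=1s: ALLOW
  req#2 t=1s: ALLOW
  req#3 t=1s: DENY
  req#4 t=1s: DENY
  req#5 t=1s: DENY
  req#6 t=1s: DENY
  req#7 t=1s: DENY
  req#8 t=1s: DENY
  req#9 t=1s: DENY

Answer: AADDDDDDD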